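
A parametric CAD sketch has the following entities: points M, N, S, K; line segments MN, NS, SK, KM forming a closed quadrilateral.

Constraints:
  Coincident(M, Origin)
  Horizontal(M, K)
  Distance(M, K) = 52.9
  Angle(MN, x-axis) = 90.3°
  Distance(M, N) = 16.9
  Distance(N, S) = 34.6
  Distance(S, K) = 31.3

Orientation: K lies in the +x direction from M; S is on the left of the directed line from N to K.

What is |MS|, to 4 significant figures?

41.70

M is at the origin; M and K share the same y with |MK| = 52.9 and K in +x, so K = (52.9, 0). MN runs at 90.3° with |MN| = 16.9, so N = (-0.08849, 16.90). S is determined by |NS| = 34.6 and |SK| = 31.3 together: it lies at the intersection of circle(N, 34.6) and circle(K, 31.3). With |NK| = 55.62, the foot of the radical line on NK is 29.76 from N and the perpendicular offset is √(34.6² − 29.76²) = 17.64. Taking the left-of-NK solution: S = (33.63, 24.66).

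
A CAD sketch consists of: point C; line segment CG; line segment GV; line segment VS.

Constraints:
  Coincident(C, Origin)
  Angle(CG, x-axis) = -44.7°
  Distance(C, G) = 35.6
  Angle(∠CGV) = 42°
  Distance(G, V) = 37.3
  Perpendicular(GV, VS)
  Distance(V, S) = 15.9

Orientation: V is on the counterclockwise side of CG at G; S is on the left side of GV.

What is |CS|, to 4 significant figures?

13.43

C is at the origin; CG runs at -44.7° with length 35.6, so G = 35.6·(cos -44.7°, sin -44.7°) = (25.30, -25.04). ∠CGV = 42.0°, so GV runs at -44.7° + (180° − 42.0°) = 93.30° from the x-axis; with |GV| = 37.3, V = G + 37.3·(cos 93.30°, sin 93.30°) = (23.16, 12.20). The perpendicularity gives VS at right angles to GV; with |VS| = 15.9 on the left of GV, S = V + 15.9·(-0.9983, -0.05756) = (7.284, 11.28). Then |CS| = |S − C| = 13.43.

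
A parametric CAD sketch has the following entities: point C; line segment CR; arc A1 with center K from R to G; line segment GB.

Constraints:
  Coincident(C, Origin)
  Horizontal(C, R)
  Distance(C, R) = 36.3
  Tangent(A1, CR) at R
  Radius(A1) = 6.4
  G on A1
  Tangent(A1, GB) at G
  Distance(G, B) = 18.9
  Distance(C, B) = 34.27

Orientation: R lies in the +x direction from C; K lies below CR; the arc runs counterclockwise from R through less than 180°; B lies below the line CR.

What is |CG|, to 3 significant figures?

30.5

Checks: |KG| = 6.400 ✓; ∠(KG, GB) = 90.00° ✓; |GB| = 18.90 ✓; |CB| = 34.27 ✓.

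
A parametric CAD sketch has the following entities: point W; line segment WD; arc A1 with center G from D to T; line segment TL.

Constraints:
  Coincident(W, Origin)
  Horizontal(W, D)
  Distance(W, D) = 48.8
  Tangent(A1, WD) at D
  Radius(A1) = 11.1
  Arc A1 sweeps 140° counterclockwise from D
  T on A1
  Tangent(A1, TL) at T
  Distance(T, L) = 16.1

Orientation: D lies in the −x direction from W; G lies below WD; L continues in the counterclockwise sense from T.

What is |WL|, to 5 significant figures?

52.898

W is at the origin; WD is horizontal with |WD| = 48.8 and D on the −x side, so D = (-48.800, 0.0000). The tangent condition forces GD to be normal to WD, so G = D + (0, -11.1) = (-48.800, -11.100). On A1, D sits at bearing 90° from G; a 140° counterclockwise sweep puts T at bearing 230°, so T = G + 11.1·(cos 230°, sin 230°) = (-55.935, -19.603). A1 meets TL tangentially, so GT is at right angles to TL, so TL runs along (−sin 230°, cos 230°); with |TL| = 16.1, L = (-43.602, -29.952). Then |WL| = |L − W| = 52.898.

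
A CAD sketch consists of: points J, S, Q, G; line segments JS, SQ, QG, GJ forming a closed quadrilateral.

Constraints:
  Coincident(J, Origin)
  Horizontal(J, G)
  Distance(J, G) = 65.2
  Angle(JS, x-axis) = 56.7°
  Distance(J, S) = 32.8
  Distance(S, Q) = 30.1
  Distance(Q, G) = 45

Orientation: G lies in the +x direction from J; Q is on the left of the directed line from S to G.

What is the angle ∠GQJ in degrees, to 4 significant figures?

74.66°

Checks: |SQ| = 30.10 ✓; |QG| = 45.00 ✓.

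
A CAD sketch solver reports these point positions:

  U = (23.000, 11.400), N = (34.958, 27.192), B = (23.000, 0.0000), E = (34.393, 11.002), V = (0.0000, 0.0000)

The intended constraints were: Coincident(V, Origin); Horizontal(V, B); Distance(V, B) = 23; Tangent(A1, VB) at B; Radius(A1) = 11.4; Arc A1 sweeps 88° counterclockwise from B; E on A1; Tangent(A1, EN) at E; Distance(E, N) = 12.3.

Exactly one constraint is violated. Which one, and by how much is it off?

Distance(E, N) = 12.3 — off by 3.90.

V = (0.00, 0.00) ✓; V.y = 0.00, B.y = 0.00 ✓; |VB| = 23.00 ✓; ∠(UB, BV) = 90.00° ✓; |UB| = 11.40 ✓; bearing(U→E) − bearing(U→B) = 88.00° ✓; |UE| = 11.40 ✓; ∠(UE, EN) = 90.00° ✓; |EN| = 16.20 ✗.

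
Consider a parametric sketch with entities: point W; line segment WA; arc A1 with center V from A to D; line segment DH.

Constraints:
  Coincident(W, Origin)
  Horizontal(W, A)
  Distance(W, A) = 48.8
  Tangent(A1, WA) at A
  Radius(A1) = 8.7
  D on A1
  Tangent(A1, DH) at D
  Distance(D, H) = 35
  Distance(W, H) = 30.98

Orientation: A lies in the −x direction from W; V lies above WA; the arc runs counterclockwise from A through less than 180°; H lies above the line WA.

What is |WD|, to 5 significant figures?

42.999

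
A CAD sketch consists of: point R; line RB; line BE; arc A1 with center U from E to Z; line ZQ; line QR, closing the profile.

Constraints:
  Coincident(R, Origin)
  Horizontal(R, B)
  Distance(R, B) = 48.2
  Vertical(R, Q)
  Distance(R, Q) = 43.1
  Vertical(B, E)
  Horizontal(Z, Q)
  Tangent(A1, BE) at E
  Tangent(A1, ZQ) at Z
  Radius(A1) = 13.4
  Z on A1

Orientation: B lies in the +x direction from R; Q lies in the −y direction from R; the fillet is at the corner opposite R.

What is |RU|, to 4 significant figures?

45.75

R is at the origin; RB is horizontal with |RB| = 48.2 and B on the +x side, so B = (48.20, 0.000). RQ is vertical with |RQ| = 43.1 and Q on the −y side, so Q = (0.000, -43.10). The virtual corner opposite R is at (48.20, -43.10). The tangent condition forces UE to be normal to BE and the tangent condition forces UZ to be normal to ZQ, with radius 13.4, so the center U sits 13.4 in from both sides at U = (34.80, -29.70). Then |RU| = |U − R| = 45.75.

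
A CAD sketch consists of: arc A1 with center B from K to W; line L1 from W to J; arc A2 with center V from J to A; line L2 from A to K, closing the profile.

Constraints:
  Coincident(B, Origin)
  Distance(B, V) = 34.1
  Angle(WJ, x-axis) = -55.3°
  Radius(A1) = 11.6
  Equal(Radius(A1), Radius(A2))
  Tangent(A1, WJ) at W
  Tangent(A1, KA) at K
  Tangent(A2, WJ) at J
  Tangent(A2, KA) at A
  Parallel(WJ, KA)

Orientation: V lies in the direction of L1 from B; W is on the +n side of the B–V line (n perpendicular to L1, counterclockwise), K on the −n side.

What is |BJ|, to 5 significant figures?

36.019

Tangency of A1 to both parallel lines with radius 11.6 puts W and K at B ± 11.6·n: W = (9.5369, 6.6036), K = (-9.5369, -6.6036). Equal radii place J and A the same way about V: J = V + 11.6·n = (28.949, -21.431), A = V − 11.6·n = (9.8756, -34.639). Then |BJ| = |J − B| = 36.019.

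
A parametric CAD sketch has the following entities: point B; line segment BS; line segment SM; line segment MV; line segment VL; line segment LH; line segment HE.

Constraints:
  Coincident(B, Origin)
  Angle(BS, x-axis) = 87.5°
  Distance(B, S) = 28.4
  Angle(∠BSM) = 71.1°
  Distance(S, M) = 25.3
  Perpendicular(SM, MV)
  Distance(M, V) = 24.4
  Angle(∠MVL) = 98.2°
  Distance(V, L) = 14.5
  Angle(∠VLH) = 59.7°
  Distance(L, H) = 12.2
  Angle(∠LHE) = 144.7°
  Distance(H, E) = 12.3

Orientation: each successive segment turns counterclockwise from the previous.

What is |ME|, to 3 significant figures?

8.56

B is at the origin; BS runs at 87.5° with length 28.4, so S = (1.24, 28.4). ∠BSM = 71.1° gives SM at -164° from the x-axis; with |SM| = 25.3, M = (-23.0, 21.2). SM ⟂ MV, so MV runs at -73.6°; with |MV| = 24.4, V = (-16.1, -2.18). ∠MVL = 98.2° gives VL at 8.20° from the x-axis; with |VL| = 14.5, L = (-1.79, -0.109). ∠VLH = 59.7° gives LH at 128° from the x-axis; with |LH| = 12.2, H = (-9.39, 9.44). ∠LHE = 144.7° gives HE at 164° from the x-axis; with |HE| = 12.3, E = (-21.2, 12.9). Then |ME| = |E − M| = 8.56.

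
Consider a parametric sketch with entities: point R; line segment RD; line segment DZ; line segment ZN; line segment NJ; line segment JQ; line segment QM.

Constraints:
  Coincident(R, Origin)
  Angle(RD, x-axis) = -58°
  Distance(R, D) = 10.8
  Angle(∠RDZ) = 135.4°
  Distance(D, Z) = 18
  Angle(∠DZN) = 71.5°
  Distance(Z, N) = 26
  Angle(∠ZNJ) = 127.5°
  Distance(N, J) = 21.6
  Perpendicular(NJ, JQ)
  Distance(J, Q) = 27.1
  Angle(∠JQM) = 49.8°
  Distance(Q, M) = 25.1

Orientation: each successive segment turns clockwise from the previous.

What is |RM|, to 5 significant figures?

13.841

The perpendicularity gives JQ at right angles to NJ, so JQ runs at 6.4000°; with |JQ| = 27.1, Q = (4.0570, 11.191). ∠JQM = 49.8° gives QM at -123.80° from the x-axis; with |QM| = 25.1, M = (-9.9060, -9.6671). Then |RM| = |M − R| = 13.841.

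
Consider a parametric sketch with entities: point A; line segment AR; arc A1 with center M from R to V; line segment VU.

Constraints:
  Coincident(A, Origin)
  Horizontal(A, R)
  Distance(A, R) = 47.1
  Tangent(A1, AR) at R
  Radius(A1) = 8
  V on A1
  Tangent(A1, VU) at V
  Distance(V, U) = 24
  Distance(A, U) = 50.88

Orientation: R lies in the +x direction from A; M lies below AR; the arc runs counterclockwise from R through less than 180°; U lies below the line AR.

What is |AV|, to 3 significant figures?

39.9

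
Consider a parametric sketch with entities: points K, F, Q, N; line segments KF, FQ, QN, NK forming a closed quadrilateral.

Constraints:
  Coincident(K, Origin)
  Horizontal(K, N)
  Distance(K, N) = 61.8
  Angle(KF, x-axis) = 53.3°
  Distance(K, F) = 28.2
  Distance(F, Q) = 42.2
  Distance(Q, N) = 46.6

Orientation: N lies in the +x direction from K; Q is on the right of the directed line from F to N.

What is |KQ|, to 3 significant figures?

27.6

K is at the origin; K and N share the same y with |KN| = 61.8 and N in +x, so N = (61.8, 0). KF runs at 53.3° with |KF| = 28.2, so F = (16.9, 22.6). Q is determined by |FQ| = 42.2 and |QN| = 46.6 together: it lies at the intersection of circle(F, 42.2) and circle(N, 46.6). With |FN| = 50.3, the foot of the radical line on FN is 21.3 from F and the perpendicular offset is √(42.2² − 21.3²) = 36.4. Taking the right-of-FN solution: Q = (19.5, -19.5).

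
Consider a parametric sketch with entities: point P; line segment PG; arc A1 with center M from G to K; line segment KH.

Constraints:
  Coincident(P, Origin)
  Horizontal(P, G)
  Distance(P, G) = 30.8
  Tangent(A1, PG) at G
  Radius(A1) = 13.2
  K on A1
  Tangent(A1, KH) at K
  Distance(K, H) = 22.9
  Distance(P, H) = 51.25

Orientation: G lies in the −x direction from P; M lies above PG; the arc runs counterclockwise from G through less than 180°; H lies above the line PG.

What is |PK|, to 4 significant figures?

28.55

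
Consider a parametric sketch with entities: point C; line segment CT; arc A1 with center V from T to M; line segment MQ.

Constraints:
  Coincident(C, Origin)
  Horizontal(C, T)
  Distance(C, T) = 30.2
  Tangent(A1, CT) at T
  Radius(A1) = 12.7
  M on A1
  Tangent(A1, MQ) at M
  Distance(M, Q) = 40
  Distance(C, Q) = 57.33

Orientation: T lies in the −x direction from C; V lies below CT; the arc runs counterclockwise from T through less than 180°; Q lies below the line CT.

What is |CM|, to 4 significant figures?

45.37

Checks: |VM| = 12.70 ✓; ∠(VM, MQ) = 90.00° ✓; |MQ| = 40.00 ✓; |CQ| = 57.33 ✓.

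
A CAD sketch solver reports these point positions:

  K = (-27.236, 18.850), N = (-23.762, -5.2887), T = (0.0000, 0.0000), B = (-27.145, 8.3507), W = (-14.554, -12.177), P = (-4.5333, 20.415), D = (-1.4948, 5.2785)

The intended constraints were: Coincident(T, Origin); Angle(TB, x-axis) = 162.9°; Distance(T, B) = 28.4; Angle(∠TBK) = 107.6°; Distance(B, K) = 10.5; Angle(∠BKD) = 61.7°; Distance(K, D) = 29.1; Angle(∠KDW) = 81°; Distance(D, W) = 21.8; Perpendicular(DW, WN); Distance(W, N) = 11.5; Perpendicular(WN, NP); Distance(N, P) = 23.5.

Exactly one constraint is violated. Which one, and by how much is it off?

Distance(N, P) = 23.5 — off by 8.60.

T = (0.00, 0.00) ✓; TB at 162.9° ✓; |TB| = 28.40 ✓; ∠TBK = 107.6° ✓; |BK| = 10.50 ✓; ∠BKD = 61.70° ✓; |KD| = 29.10 ✓; ∠KDW = 81.00° ✓; |DW| = 21.80 ✓; ∠(DW, WN) = 90.00° ✓; |WN| = 11.50 ✓; ∠(WN, NP) = 90.00° ✓; |NP| = 32.10 ✗.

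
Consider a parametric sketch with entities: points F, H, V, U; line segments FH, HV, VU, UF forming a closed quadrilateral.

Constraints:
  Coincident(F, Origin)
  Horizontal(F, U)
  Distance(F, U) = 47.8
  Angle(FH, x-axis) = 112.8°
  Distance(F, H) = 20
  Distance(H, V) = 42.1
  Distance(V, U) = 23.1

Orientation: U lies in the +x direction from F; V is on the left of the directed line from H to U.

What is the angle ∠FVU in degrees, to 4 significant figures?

96.95°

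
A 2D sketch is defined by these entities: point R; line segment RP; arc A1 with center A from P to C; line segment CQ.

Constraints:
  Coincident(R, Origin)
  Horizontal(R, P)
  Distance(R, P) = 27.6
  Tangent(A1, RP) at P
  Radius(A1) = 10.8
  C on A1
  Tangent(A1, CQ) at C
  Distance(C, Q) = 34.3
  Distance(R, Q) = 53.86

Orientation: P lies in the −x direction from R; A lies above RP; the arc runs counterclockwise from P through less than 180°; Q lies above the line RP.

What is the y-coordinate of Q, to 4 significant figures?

46.75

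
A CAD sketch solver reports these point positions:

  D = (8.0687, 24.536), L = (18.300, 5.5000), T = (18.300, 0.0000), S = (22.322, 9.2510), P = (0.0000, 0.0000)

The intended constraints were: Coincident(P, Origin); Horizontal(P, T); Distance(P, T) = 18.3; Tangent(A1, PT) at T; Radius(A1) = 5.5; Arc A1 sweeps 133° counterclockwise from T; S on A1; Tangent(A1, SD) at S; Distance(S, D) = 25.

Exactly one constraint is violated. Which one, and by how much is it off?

Distance(S, D) = 25 — off by 4.10.

P = (0.00, 0.00) ✓; P.y = 0.00, T.y = 0.00 ✓; |PT| = 18.30 ✓; ∠(LT, TP) = 90.00° ✓; |LT| = 5.500 ✓; bearing(L→S) − bearing(L→T) = 133.0° ✓; |LS| = 5.500 ✓; ∠(LS, SD) = 90.00° ✓; |SD| = 20.90 ✗.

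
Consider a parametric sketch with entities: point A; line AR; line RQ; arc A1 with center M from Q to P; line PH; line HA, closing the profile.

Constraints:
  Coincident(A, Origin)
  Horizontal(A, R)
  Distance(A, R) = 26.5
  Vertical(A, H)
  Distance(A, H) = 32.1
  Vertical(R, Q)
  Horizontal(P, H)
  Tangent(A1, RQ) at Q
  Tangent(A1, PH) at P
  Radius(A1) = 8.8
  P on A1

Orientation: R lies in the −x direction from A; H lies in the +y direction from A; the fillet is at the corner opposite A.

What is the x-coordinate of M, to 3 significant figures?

-17.7

AH is vertical with |AH| = 32.1 and H on the +y side, so H = (0.00, 32.1). The virtual corner opposite A is at (-26.5, 32.1). Tangency of A1 to RQ means the radius MQ is perpendicular to RQ and A1 meets PH tangentially, so MP is at right angles to PH, with radius 8.8, so the center M sits 8.8 in from both sides at M = (-17.7, 23.3). So M.x = -17.7.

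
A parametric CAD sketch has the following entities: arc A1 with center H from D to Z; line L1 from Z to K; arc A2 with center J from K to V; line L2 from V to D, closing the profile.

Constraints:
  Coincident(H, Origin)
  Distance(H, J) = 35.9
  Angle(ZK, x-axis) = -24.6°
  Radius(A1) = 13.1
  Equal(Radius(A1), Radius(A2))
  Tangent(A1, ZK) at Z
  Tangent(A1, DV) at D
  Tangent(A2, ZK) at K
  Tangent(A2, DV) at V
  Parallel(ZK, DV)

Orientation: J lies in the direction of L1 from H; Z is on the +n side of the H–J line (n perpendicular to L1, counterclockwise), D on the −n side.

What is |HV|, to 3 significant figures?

38.2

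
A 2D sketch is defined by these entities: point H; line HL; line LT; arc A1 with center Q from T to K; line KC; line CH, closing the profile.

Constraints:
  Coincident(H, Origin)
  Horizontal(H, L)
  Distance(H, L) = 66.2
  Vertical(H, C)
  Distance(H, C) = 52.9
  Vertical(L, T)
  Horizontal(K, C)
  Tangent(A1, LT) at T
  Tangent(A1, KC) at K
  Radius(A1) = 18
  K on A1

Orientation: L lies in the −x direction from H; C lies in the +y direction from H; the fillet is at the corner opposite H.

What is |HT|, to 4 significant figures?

74.84

The virtual corner opposite H is at (-66.20, 52.90). The tangent condition forces QT to be normal to LT and tangency of A1 to KC means the radius QK is perpendicular to KC, with radius 18.0, so the center Q sits 18.0 in from both sides at Q = (-48.20, 34.90). That places the tangent points at T = (-66.20, 34.90) on LT and K = (-48.20, 52.90) on KC. Then |HT| = |T − H| = 74.84.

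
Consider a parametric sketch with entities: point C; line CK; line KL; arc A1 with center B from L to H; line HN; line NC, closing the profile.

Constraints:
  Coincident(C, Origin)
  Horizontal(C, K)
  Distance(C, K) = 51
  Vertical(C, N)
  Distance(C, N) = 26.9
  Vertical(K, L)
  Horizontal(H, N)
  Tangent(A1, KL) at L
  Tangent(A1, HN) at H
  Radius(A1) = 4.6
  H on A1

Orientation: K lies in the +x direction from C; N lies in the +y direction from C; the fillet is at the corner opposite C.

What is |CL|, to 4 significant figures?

55.66

C is at the origin; CK is horizontal with |CK| = 51.0 and K on the +x side, so K = (51.00, 0.000). CN is vertical with |CN| = 26.9 and N on the +y side, so N = (0.000, 26.90). The virtual corner opposite C is at (51.00, 26.90). Tangency of A1 to KL means the radius BL is perpendicular to KL and tangency of A1 to HN means the radius BH is perpendicular to HN, with radius 4.6, so the center B sits 4.6 in from both sides at B = (46.40, 22.30). That places the tangent points at L = (51.00, 22.30) on KL and H = (46.40, 26.90) on HN. Then |CL| = |L − C| = 55.66.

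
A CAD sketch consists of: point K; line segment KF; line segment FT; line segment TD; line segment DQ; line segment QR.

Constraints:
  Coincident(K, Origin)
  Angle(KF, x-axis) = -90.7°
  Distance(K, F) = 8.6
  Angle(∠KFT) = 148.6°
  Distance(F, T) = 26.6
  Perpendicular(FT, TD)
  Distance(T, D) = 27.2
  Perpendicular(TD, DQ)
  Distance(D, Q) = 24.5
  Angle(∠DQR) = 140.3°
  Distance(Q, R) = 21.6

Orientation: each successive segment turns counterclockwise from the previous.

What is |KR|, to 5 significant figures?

11.451

K is at the origin; KF runs at -90.7° with length 8.6, so F = (-0.10507, -8.5994). ∠KFT = 148.6° gives FT at -59.300° from the x-axis; with |FT| = 26.6, T = (13.475, -31.471). The perpendicularity gives TD at right angles to FT, so TD runs at 30.700°; with |TD| = 27.2, D = (36.863, -17.585). The perpendicularity gives DQ at right angles to TD, so DQ runs at 120.70°; with |DQ| = 24.5, Q = (24.355, 3.4817). ∠DQR = 140.3° gives QR at 160.40° from the x-axis; with |QR| = 21.6, R = (4.0066, 10.727). Then |KR| = |R − K| = 11.451.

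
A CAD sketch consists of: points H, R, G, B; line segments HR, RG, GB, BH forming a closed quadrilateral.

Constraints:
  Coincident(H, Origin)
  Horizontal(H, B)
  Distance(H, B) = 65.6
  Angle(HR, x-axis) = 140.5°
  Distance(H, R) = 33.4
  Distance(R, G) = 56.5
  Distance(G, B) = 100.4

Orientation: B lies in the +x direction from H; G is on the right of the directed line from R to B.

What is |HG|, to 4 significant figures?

45.24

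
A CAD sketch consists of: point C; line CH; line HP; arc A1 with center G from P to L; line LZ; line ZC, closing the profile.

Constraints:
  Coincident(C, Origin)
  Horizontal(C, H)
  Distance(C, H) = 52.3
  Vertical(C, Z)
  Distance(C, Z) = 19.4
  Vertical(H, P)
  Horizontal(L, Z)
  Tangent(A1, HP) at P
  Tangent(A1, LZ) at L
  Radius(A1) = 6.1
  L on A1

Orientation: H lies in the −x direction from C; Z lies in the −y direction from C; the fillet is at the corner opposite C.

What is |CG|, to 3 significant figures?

48.1

C is at the origin; CH is horizontal with |CH| = 52.3 and H on the −x side, so H = (-52.3, 0.00). CZ is vertical with |CZ| = 19.4 and Z on the −y side, so Z = (0.00, -19.4). The virtual corner opposite C is at (-52.3, -19.4). A1 meets HP tangentially, so GP is at right angles to HP and since A1 is tangent to LZ there, GL ⟂ LZ, with radius 6.1, so the center G sits 6.1 in from both sides at G = (-46.2, -13.3). Then |CG| = |G − C| = 48.1.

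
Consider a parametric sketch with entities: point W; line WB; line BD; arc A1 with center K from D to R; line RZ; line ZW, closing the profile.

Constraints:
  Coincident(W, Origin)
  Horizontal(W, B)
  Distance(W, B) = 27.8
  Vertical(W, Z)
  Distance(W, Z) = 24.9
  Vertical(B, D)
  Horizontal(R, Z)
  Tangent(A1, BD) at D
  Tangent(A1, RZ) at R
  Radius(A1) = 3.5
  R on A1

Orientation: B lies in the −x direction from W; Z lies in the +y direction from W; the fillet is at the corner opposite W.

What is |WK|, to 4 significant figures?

32.38

WZ is vertical with |WZ| = 24.9 and Z on the +y side, so Z = (0.000, 24.90). The virtual corner opposite W is at (-27.80, 24.90). Since A1 is tangent to BD there, KD ⟂ BD and tangency of A1 to RZ means the radius KR is perpendicular to RZ, with radius 3.5, so the center K sits 3.5 in from both sides at K = (-24.30, 21.40). Then |WK| = |K − W| = 32.38.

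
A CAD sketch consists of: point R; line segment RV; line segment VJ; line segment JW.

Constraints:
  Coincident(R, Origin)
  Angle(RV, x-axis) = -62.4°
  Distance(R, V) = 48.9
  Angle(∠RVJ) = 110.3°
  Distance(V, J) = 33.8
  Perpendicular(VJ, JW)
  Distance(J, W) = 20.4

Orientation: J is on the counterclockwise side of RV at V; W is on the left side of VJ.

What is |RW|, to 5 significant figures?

56.793

∠RVJ = 110.3°, so VJ runs at -62.4° + (180° − 110.3°) = 7.3000° from the x-axis; with |VJ| = 33.8, J = V + 33.8·(cos 7.3000°, sin 7.3000°) = (56.181, -39.041). VJ ⟂ JW; with |JW| = 20.4 on the left of VJ, W = J + 20.4·(-0.12706, 0.99189) = (53.589, -18.806). Then |RW| = |W − R| = 56.793.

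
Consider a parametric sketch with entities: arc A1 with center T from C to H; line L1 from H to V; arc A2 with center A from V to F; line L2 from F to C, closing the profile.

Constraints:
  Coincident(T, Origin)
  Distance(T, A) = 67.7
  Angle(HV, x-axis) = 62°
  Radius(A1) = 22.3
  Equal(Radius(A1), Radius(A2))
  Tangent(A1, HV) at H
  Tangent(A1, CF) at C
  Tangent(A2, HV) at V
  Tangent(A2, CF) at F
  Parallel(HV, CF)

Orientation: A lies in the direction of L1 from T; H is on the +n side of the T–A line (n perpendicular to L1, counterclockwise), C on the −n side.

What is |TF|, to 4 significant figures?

71.28

The slot axis is L1's direction at 62.0°, so u = (cos 62.0°, sin 62.0°) = (0.4695, 0.8829) and n = (−sin 62.0°, cos 62.0°) = (-0.8829, 0.4695). T is at the origin and A lies 67.7 along u from T, so A = 67.7·u = (31.78, 59.78). Tangency of A1 to both parallel lines with radius 22.3 puts H and C at T ± 22.3·n: H = (-19.69, 10.47), C = (19.69, -10.47). Equal radii place V and F the same way about A: V = A + 22.3·n = (12.09, 70.24), F = A − 22.3·n = (51.47, 49.31). Then |TF| = |F − T| = 71.28.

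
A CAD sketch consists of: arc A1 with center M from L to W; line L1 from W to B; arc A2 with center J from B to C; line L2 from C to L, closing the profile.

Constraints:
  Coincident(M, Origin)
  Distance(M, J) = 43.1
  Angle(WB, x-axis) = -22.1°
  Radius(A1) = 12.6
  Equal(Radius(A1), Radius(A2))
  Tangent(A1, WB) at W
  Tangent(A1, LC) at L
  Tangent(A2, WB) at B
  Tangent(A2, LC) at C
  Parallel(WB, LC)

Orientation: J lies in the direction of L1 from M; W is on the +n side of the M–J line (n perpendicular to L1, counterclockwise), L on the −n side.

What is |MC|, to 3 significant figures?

44.9

The slot axis is L1's direction at -22.1°, so u = (cos -22.1°, sin -22.1°) = (0.927, -0.376) and n = (−sin -22.1°, cos -22.1°) = (0.376, 0.927). M is at the origin and J lies 43.1 along u from M, so J = 43.1·u = (39.9, -16.2). Tangency of A1 to both parallel lines with radius 12.6 puts W and L at M ± 12.6·n: W = (4.74, 11.7), L = (-4.74, -11.7). Equal radii place B and C the same way about J: B = J + 12.6·n = (44.7, -4.54), C = J − 12.6·n = (35.2, -27.9). Then |MC| = |C − M| = 44.9.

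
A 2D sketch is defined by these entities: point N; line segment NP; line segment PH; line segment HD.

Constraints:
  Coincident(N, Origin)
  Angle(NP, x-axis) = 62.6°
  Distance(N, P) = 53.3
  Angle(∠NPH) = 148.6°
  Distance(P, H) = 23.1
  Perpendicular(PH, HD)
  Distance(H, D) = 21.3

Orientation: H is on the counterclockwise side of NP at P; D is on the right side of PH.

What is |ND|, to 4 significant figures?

84.34

N is at the origin; NP runs at 62.6° with length 53.3, so P = 53.3·(cos 62.6°, sin 62.6°) = (24.53, 47.32). ∠NPH = 148.6°, so PH runs at 62.6° + (180° − 148.6°) = 94.00° from the x-axis; with |PH| = 23.1, H = P + 23.1·(cos 94.00°, sin 94.00°) = (22.92, 70.36). The perpendicularity gives HD at right angles to PH; with |HD| = 21.3 on the right of PH, D = H + 21.3·(0.9976, 0.06976) = (44.17, 71.85). Then |ND| = |D − N| = 84.34.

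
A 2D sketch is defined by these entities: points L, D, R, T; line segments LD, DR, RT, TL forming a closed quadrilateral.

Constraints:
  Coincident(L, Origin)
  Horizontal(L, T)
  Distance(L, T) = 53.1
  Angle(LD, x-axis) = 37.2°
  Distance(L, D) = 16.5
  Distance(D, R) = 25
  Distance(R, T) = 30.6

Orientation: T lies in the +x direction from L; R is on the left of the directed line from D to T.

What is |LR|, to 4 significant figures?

41.48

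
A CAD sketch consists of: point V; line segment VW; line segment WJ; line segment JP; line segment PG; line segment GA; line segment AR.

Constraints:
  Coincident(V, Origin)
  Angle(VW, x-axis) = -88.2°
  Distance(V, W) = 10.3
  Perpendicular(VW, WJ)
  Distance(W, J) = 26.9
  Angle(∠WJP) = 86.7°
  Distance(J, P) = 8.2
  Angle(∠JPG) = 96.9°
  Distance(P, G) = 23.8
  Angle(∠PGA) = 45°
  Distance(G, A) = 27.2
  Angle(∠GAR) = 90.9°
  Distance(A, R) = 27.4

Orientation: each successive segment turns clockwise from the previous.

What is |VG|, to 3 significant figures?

2.75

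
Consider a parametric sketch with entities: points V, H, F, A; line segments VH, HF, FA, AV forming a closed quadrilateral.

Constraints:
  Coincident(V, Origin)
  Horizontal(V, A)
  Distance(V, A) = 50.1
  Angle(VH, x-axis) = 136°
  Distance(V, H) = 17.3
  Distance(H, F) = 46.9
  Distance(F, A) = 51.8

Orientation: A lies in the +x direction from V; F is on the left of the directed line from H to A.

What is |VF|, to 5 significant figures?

48.958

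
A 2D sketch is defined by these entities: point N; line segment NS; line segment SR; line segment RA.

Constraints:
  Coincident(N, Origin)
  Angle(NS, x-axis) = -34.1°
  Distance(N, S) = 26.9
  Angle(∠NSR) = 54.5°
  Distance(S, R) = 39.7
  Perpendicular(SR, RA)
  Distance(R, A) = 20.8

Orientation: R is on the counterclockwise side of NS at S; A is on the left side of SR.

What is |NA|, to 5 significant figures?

24.104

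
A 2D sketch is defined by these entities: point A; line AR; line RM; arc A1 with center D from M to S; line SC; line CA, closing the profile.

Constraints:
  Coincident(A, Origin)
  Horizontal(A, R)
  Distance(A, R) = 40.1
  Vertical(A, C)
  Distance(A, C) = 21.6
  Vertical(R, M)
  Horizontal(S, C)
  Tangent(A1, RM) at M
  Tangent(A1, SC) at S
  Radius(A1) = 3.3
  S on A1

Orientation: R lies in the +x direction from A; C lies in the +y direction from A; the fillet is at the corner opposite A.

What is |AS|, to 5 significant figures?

42.671

A is at the origin; A and R share the same y with |AR| = 40.1 and R on the +x side, so R = (40.100, 0.0000). AC is vertical with |AC| = 21.6 and C on the +y side, so C = (0.0000, 21.600). The virtual corner opposite A is at (40.100, 21.600). Since A1 is tangent to RM there, DM ⟂ RM and A1 meets SC tangentially, so DS is at right angles to SC, with radius 3.3, so the center D sits 3.3 in from both sides at D = (36.800, 18.300). That places the tangent points at M = (40.100, 18.300) on RM and S = (36.800, 21.600) on SC. Then |AS| = |S − A| = 42.671.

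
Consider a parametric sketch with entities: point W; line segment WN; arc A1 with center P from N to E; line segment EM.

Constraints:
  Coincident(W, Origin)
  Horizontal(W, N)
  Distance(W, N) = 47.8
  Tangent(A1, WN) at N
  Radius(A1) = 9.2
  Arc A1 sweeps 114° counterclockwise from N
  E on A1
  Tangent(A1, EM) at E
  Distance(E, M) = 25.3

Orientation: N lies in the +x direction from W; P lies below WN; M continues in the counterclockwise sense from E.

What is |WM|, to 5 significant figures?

61.389

On A1, N sits at bearing 90° from P; a 114° counterclockwise sweep puts E at bearing 204°, so E = P + 9.2·(cos 204°, sin 204°) = (39.395, -12.942). Tangency of A1 to EM means the radius PE is perpendicular to EM, so EM runs along (−sin 204°, cos 204°); with |EM| = 25.3, M = (49.686, -36.055). Then |WM| = |M − W| = 61.389.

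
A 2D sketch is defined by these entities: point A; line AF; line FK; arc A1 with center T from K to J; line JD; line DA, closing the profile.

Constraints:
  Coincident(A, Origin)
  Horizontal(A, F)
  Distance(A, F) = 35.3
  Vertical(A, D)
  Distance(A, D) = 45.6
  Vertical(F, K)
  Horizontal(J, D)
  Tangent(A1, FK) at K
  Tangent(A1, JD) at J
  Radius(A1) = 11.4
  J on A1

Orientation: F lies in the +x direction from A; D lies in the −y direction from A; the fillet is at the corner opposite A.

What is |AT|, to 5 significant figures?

41.723

A is at the origin; AF is horizontal with |AF| = 35.3 and F on the +x side, so F = (35.300, 0.0000). AD is vertical with |AD| = 45.6 and D on the −y side, so D = (0.0000, -45.600). The virtual corner opposite A is at (35.300, -45.600). A1 meets FK tangentially, so TK is at right angles to FK and since A1 is tangent to JD there, TJ ⟂ JD, with radius 11.4, so the center T sits 11.4 in from both sides at T = (23.900, -34.200). Then |AT| = |T − A| = 41.723.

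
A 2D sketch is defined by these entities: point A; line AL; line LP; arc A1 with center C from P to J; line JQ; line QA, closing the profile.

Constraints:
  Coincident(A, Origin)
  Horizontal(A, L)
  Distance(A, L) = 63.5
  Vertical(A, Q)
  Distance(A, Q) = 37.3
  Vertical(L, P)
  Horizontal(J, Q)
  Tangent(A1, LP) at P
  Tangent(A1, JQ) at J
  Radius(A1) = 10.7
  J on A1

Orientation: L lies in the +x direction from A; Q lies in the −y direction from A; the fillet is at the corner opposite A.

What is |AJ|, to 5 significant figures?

64.646

The virtual corner opposite A is at (63.500, -37.300). A1 meets LP tangentially, so CP is at right angles to LP and tangency of A1 to JQ means the radius CJ is perpendicular to JQ, with radius 10.7, so the center C sits 10.7 in from both sides at C = (52.800, -26.600). That places the tangent points at P = (63.500, -26.600) on LP and J = (52.800, -37.300) on JQ. Then |AJ| = |J − A| = 64.646.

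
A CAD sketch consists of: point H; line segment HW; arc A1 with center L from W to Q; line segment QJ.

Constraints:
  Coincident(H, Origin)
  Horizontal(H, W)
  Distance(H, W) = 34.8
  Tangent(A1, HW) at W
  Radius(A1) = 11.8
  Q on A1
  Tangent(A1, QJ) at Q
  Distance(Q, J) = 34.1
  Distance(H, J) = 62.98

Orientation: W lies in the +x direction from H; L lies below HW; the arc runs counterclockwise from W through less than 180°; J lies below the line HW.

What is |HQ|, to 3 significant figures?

30.3

H is at the origin; HW is horizontal with |HW| = 34.8 and W on the +x side, so W = (34.8, 0.00). The tangent condition forces LW to be normal to HW, so L = W + (0, -11.8) = (34.8, -11.8). Since LQ ⟂ QJ (tangency), |LJ| = √(11.8² + 34.1²) = 36.1 regardless of where Q sits on A1. So J lies on both circle(H, 62.98) and circle(L, 36.1); the below-HW intersection is J = (41.7, -47.2). Q is the foot of the tangent from J: Q = (24.6, -17.7).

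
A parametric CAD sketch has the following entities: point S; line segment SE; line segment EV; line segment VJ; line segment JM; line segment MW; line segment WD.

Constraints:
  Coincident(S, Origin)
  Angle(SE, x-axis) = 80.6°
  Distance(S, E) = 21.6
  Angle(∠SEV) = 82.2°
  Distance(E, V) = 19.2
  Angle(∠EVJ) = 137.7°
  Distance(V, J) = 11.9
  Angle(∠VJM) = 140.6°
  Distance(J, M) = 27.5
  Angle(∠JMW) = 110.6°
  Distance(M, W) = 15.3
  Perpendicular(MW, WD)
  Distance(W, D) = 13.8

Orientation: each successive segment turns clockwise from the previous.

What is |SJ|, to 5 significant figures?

28.423

∠SEV = 82.2° gives EV at -17.200° from the x-axis; with |EV| = 19.2, V = (21.869, 15.632). ∠EVJ = 137.7° gives VJ at -59.500° from the x-axis; with |VJ| = 11.9, J = (27.909, 5.3790). Then |SJ| = |J − S| = 28.423.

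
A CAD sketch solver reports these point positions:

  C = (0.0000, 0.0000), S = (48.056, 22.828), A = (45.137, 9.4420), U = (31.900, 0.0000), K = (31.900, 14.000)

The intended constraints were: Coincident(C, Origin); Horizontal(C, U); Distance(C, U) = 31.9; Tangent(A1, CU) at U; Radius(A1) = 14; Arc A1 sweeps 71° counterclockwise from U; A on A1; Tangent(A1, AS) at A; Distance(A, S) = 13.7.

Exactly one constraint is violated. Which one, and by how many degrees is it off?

Tangent(A1, AS) at A — off by 6.70°.

C = (0.00, 0.00) ✓; C.y = 0.00, U.y = 0.00 ✓; |CU| = 31.90 ✓; ∠(KU, UC) = 90.00° ✓; |KU| = 14.00 ✓; bearing(K→A) − bearing(K→U) = 71.00° ✓; |KA| = 14.00 ✓; ∠(KA, AS) = 83.30° ✗; |AS| = 13.70 ✓.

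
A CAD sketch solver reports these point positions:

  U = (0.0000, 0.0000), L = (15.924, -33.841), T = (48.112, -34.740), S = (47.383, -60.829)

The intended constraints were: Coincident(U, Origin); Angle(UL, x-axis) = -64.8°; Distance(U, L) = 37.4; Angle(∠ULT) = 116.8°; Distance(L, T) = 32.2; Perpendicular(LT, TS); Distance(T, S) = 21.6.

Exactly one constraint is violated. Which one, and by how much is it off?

Distance(T, S) = 21.6 — off by 4.50.

U = (0.00, 0.00) ✓; UL at -64.80° ✓; |UL| = 37.40 ✓; ∠ULT = 116.8° ✓; |LT| = 32.20 ✓; ∠(LT, TS) = 90.00° ✓; |TS| = 26.10 ✗.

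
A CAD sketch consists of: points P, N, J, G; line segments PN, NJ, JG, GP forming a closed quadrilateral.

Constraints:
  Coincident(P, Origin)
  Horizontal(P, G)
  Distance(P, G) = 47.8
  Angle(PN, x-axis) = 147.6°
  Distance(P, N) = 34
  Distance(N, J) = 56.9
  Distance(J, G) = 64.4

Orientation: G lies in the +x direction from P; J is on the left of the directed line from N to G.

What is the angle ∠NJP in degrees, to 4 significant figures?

34.72°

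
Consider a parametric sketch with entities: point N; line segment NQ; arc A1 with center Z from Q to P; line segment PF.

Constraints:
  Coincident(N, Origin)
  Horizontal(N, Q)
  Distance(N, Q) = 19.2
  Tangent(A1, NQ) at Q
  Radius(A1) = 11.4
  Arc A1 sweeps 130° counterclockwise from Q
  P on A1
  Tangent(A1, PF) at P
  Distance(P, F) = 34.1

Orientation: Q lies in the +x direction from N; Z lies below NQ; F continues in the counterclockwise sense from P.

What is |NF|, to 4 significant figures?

55.32

On A1, Q sits at bearing 90° from Z; a 130° counterclockwise sweep puts P at bearing 220°, so P = Z + 11.4·(cos 220°, sin 220°) = (10.47, -18.73). The tangent condition forces ZP to be normal to PF, so PF runs along (−sin 220°, cos 220°); with |PF| = 34.1, F = (32.39, -44.85). Then |NF| = |F − N| = 55.32.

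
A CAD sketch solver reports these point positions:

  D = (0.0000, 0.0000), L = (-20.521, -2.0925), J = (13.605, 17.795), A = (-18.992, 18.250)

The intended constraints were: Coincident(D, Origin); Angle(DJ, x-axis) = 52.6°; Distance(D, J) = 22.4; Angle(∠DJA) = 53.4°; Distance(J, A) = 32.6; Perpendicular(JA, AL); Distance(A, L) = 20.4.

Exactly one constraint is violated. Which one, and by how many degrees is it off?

Perpendicular(JA, AL) — off by 3.50°.

D = (0.00, 0.00) ✓; DJ at 52.60° ✓; |DJ| = 22.40 ✓; ∠DJA = 53.40° ✓; |JA| = 32.60 ✓; ∠(JA, AL) = 86.50° ✗; |AL| = 20.40 ✓.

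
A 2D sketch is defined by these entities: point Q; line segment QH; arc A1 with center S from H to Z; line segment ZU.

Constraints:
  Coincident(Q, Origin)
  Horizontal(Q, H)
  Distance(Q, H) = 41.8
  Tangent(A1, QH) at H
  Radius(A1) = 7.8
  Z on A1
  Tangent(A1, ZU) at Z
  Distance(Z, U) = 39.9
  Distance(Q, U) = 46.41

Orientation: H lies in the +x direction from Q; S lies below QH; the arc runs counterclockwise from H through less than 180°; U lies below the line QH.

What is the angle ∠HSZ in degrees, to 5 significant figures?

68.279°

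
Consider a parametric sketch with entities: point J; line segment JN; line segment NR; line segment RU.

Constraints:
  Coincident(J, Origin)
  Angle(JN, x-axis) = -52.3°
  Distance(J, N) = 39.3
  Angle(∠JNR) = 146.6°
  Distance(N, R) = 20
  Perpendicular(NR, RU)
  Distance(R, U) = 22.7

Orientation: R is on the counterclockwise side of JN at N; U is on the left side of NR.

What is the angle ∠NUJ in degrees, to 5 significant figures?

47.462°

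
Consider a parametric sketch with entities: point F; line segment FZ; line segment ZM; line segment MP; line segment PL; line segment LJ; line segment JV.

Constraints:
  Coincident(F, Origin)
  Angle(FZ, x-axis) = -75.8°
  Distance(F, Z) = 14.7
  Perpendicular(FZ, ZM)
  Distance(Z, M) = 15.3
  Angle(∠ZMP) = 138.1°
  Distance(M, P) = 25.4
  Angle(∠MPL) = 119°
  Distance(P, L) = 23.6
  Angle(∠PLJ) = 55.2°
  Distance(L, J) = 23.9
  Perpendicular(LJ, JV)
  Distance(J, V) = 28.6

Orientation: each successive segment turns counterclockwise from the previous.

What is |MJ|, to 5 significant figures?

22.424

F is at the origin; FZ runs at -75.8° with length 14.7, so Z = (3.6060, -14.251). The perpendicularity gives ZM at right angles to FZ, so ZM runs at 14.200°; with |ZM| = 15.3, M = (18.439, -10.498). ∠ZMP = 138.1° gives MP at 56.100° from the x-axis; with |MP| = 25.4, P = (32.605, 10.585). ∠MPL = 119.0° gives PL at 117.10° from the x-axis; with |PL| = 23.6, L = (21.854, 31.594). ∠PLJ = 55.2° gives LJ at -118.10° from the x-axis; with |LJ| = 23.9, J = (10.597, 10.511). Then |MJ| = |J − M| = 22.424.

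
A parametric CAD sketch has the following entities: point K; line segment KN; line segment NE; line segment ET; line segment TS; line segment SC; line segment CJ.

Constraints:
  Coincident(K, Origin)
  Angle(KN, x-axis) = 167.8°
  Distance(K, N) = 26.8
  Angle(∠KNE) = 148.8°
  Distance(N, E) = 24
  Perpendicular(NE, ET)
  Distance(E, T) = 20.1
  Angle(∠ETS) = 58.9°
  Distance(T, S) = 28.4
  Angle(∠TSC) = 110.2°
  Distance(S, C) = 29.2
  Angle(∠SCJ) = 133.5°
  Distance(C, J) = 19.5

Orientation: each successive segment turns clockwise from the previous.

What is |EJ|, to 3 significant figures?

33.8

K is at the origin; KN runs at 167.8° with length 26.8, so N = (-26.2, 5.66). ∠KNE = 148.8° gives NE at 137° from the x-axis; with |NE| = 24.0, E = (-43.6, 22.2). NE ⟂ ET, so ET runs at 46.6°; with |ET| = 20.1, T = (-29.8, 36.8). ∠ETS = 58.9° gives TS at -74.5° from the x-axis; with |TS| = 28.4, S = (-22.2, 9.39). ∠TSC = 110.2° gives SC at -144° from the x-axis; with |SC| = 29.2, C = (-45.9, -7.65). ∠SCJ = 133.5° gives CJ at 169° from the x-axis; with |CJ| = 19.5, J = (-65.1, -3.99). Then |EJ| = |J − E| = 33.8.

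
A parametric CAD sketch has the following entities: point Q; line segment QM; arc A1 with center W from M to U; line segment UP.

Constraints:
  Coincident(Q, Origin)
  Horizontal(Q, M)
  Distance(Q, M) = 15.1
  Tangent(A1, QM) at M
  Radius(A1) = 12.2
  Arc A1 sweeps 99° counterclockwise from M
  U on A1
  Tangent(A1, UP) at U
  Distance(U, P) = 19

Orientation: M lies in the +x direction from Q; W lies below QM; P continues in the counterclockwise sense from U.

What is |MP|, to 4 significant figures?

34.10

On A1, M sits at bearing 90° from W; a 99° counterclockwise sweep puts U at bearing 189°, so U = W + 12.2·(cos 189°, sin 189°) = (3.050, -14.11). A1 meets UP tangentially, so WU is at right angles to UP, so UP runs along (−sin 189°, cos 189°); with |UP| = 19.0, P = (6.022, -32.87). Then |MP| = |P − M| = 34.10.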